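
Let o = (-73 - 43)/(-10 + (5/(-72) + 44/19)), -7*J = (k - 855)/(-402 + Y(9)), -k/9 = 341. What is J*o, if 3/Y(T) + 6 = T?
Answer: -622691712/29773849 ≈ -20.914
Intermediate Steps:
k = -3069 (k = -9*341 = -3069)
Y(T) = 3/(-6 + T)
J = -3924/2807 (J = -(-3069 - 855)/(7*(-402 + 3/(-6 + 9))) = -(-3924)/(7*(-402 + 3/3)) = -(-3924)/(7*(-402 + 3*(⅓))) = -(-3924)/(7*(-402 + 1)) = -(-3924)/(7*(-401)) = -(-3924)*(-1)/(7*401) = -⅐*3924/401 = -3924/2807 ≈ -1.3979)
o = 158688/10607 (o = -116/(-10 + (5*(-1/72) + 44*(1/19))) = -116/(-10 + (-5/72 + 44/19)) = -116/(-10 + 3073/1368) = -116/(-10607/1368) = -116*(-1368/10607) = 158688/10607 ≈ 14.961)
J*o = -3924/2807*158688/10607 = -622691712/29773849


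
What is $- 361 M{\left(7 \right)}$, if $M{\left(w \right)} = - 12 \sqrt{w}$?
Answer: $4332 \sqrt{7} \approx 11461.0$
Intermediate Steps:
$- 361 M{\left(7 \right)} = - 361 \left(- 12 \sqrt{7}\right) = 4332 \sqrt{7}$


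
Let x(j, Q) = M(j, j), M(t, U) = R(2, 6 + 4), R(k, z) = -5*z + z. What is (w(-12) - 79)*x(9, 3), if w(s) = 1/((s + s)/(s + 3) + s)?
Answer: 22150/7 ≈ 3164.3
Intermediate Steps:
R(k, z) = -4*z
M(t, U) = -40 (M(t, U) = -4*(6 + 4) = -4*10 = -40)
x(j, Q) = -40
w(s) = 1/(s + 2*s/(3 + s)) (w(s) = 1/((2*s)/(3 + s) + s) = 1/(2*s/(3 + s) + s) = 1/(s + 2*s/(3 + s)))
(w(-12) - 79)*x(9, 3) = ((3 - 12)/((-12)*(5 - 12)) - 79)*(-40) = (-1/12*(-9)/(-7) - 79)*(-40) = (-1/12*(-⅐)*(-9) - 79)*(-40) = (-3/28 - 79)*(-40) = -2215/28*(-40) = 22150/7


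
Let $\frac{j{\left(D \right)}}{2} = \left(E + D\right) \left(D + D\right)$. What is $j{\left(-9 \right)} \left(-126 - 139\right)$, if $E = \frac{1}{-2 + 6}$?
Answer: $-83475$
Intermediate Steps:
$E = \frac{1}{4} \approx 0.25$
$j{\left(D \right)} = 4 D \left(\frac{1}{4} + D\right)$ ($j{\left(D \right)} = 2 \left(\frac{1}{4} + D\right) \left(D + D\right) = 2 \left(\frac{1}{4} + D\right) 2 D = 2 \cdot 2 D \left(\frac{1}{4} + D\right) = 4 D \left(\frac{1}{4} + D\right)$)
$j{\left(-9 \right)} \left(-126 - 139\right) = - 9 \left(1 + 4 \left(-9\right)\right) \left(-126 - 139\right) = - 9 \left(1 - 36\right) \left(-265\right) = \left(-9\right) \left(-35\right) \left(-265\right) = 315 \left(-265\right) = -83475$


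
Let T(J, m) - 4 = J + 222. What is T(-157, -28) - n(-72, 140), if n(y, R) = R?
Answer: -71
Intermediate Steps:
T(J, m) = 226 + J (T(J, m) = 4 + (J + 222) = 4 + (222 + J) = 226 + J)
T(-157, -28) - n(-72, 140) = (226 - 157) - 1*140 = 69 - 140 = -71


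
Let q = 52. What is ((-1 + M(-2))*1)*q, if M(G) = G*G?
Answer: 156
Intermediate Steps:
M(G) = G²
((-1 + M(-2))*1)*q = ((-1 + (-2)²)*1)*52 = ((-1 + 4)*1)*52 = (3*1)*52 = 3*52 = 156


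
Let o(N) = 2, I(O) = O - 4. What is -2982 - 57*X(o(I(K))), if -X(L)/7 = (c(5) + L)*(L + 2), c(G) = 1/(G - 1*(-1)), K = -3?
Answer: 476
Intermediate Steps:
I(O) = -4 + O
c(G) = 1/(1 + G) (c(G) = 1/(G + 1) = 1/(1 + G))
X(L) = -7*(2 + L)*(⅙ + L) (X(L) = -7*(1/(1 + 5) + L)*(L + 2) = -7*(1/6 + L)*(2 + L) = -7*(⅙ + L)*(2 + L) = -7*(2 + L)*(⅙ + L))
-2982 - 57*X(o(I(K))) = -2982 - 57*(-7/3 - 7*2² - 91/6*2) = -2982 - 57*(-7/3 - 7*4 - 91/3) = -2982 - 57*(-7/3 - 28 - 91/3) = -2982 - 57*(-182/3) = -2982 + 3458 = 476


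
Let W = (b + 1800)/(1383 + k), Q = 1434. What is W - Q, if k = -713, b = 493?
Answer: -958487/670 ≈ -1430.6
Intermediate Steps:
W = 2293/670 (W = (493 + 1800)/(1383 - 713) = 2293/670 ≈ 3.4224)
W - Q = 2293/670 - 1*1434 = 2293/670 - 1434 = -958487/670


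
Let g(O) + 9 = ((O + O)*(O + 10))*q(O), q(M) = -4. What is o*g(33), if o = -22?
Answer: 249942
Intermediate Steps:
g(O) = -9 - 8*O*(10 + O) (g(O) = -9 + ((O + O)*(O + 10))*(-4) = -9 + ((2*O)*(10 + O))*(-4) = -9 + (2*O*(10 + O))*(-4) = -9 - 8*O*(10 + O))
o*g(33) = -22*(-9 - 80*33 - 8*33**2) = -22*(-9 - 2640 - 8*1089) = -22*(-9 - 2640 - 8712) = -22*(-11361) = 249942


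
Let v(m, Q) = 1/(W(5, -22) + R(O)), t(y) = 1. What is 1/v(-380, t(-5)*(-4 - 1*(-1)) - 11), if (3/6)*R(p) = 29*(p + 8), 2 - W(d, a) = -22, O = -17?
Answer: -498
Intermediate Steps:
W(d, a) = 24 (W(d, a) = 2 - 1*(-22) = 2 + 22 = 24)
R(p) = 464 + 58*p (R(p) = 2*(29*(p + 8)) = 2*(29*(8 + p)) = 2*(232 + 29*p) = 464 + 58*p)
v(m, Q) = -1/498 (v(m, Q) = 1/(24 + (464 + 58*(-17))) = 1/(24 + (464 - 986)) = 1/(24 - 522) = 1/(-498) = -1/498)
1/v(-380, t(-5)*(-4 - 1*(-1)) - 11) = 1/(-1/498) = -498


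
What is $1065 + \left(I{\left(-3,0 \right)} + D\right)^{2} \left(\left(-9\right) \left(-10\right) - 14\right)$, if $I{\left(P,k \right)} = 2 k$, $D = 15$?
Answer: $18165$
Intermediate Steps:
$1065 + \left(I{\left(-3,0 \right)} + D\right)^{2} \left(\left(-9\right) \left(-10\right) - 14\right) = 1065 + \left(2 \cdot 0 + 15\right)^{2} \left(\left(-9\right) \left(-10\right) - 14\right) = 1065 + \left(0 + 15\right)^{2} \left(90 - 14\right) = 1065 + 15^{2} \cdot 76 = 1065 + 225 \cdot 76 = 1065 + 17100 = 18165$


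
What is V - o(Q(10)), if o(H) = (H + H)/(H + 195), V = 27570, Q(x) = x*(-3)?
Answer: 303274/11 ≈ 27570.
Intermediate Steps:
Q(x) = -3*x
o(H) = 2*H/(195 + H) (o(H) = (2*H)/(195 + H) = 2*H/(195 + H))
V - o(Q(10)) = 27570 - 2*(-3*10)/(195 - 3*10) = 27570 - 2*(-30)/(195 - 30) = 27570 - 2*(-30)/165 = 27570 - 1*(-4/11) = 27570 + 4/11 = 303274/11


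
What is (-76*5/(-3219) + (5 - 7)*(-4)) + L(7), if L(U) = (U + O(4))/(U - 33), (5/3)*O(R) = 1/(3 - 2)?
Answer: 1637419/209235 ≈ 7.8257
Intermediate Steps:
O(R) = 3/5 (O(R) = 3/(5*(3 - 2)) = (3/5)/1 = (3/5)*1 = 3/5)
L(U) = (3/5 + U)/(-33 + U) (L(U) = (U + 3/5)/(U - 33) = (3/5 + U)/(-33 + U))
(-76*5/(-3219) + (5 - 7)*(-4)) + L(7) = (-76*5/(-3219) + (5 - 7)*(-4)) + (3/5 + 7)/(-33 + 7) = (-380*(-1/3219) - 2*(-4)) + (38/5)/(-26) = (380/3219 + 8) - 1/26*38/5 = 26132/3219 - 19/65 = 1637419/209235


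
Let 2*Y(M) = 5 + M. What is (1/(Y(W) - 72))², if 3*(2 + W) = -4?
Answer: 36/182329 ≈ 0.00019745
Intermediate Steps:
W = -10/3 (W = -2 + (⅓)*(-4) = -2 - 4/3 = -10/3 ≈ -3.3333)
Y(M) = 5/2 + M/2 (Y(M) = (5 + M)/2 = 5/2 + M/2)
(1/(Y(W) - 72))² = (1/((5/2 + (½)*(-10/3)) - 72))² = (1/((5/2 - 5/3) - 72))² = (1/(⅚ - 72))² = (1/(-427/6))² = (-6/427)² = 36/182329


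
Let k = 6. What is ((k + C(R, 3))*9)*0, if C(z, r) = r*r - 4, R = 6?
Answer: 0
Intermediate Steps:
C(z, r) = -4 + r² (C(z, r) = r² - 4 = -4 + r²)
((k + C(R, 3))*9)*0 = ((6 + (-4 + 3²))*9)*0 = ((6 + (-4 + 9))*9)*0 = ((6 + 5)*9)*0 = (11*9)*0 = 99*0 = 0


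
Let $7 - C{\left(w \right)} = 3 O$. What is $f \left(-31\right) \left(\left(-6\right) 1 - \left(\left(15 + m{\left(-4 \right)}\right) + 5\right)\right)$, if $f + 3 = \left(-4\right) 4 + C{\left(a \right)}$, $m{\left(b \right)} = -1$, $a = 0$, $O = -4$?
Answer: $0$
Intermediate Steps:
$C{\left(w \right)} = 19$ ($C{\left(w \right)} = 7 - 3 \left(-4\right) = 7 - -12 = 7 + 12 = 19$)
$f = 0$ ($f = -3 + \left(\left(-4\right) 4 + 19\right) = -3 + \left(-16 + 19\right) = -3 + 3 = 0$)
$f \left(-31\right) \left(\left(-6\right) 1 - \left(\left(15 + m{\left(-4 \right)}\right) + 5\right)\right) = 0 \left(-31\right) \left(\left(-6\right) 1 - \left(\left(15 - 1\right) + 5\right)\right) = 0 \left(-6 - \left(14 + 5\right)\right) = 0 \left(-6 - 19\right) = 0 \left(-25\right) = 0$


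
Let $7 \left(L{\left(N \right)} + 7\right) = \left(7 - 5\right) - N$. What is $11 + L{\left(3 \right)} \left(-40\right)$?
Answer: $\frac{2077}{7} \approx 296.71$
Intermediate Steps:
$L{\left(N \right)} = - \frac{47}{7} - \frac{N}{7}$ ($L{\left(N \right)} = -7 + \frac{\left(7 - 5\right) - N}{7} = -7 + \frac{2 - N}{7} = -7 - \left(- \frac{2}{7} + \frac{N}{7}\right) = - \frac{47}{7} - \frac{N}{7}$)
$11 + L{\left(3 \right)} \left(-40\right) = 11 + \left(- \frac{47}{7} - \frac{3}{7}\right) \left(-40\right) = 11 - - \frac{2000}{7} = 11 + \frac{2000}{7} = \frac{2077}{7}$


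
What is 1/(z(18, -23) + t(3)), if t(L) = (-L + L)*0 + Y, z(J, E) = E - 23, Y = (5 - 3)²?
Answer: -1/42 ≈ -0.023810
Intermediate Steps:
Y = 4 (Y = 2² = 4)
z(J, E) = -23 + E
t(L) = 4 (t(L) = (-L + L)*0 + 4 = 0*0 + 4 = 0 + 4 = 4)
1/(z(18, -23) + t(3)) = 1/((-23 - 23) + 4) = 1/(-46 + 4) = 1/(-42) = -1/42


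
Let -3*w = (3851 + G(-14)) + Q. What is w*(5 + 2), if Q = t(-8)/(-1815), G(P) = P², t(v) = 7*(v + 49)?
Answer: -51415126/5445 ≈ -9442.6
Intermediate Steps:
t(v) = 343 + 7*v (t(v) = 7*(49 + v) = 343 + 7*v)
Q = -287/1815 (Q = (343 + 7*(-8))/(-1815) = (343 - 56)*(-1/1815) = 287*(-1/1815) = -287/1815 ≈ -0.15813)
w = -7345018/5445 (w = -((3851 + (-14)²) - 287/1815)/3 = -((3851 + 196) - 287/1815)/3 = -(4047 - 287/1815)/3 = -⅓*7345018/1815 = -7345018/5445 ≈ -1348.9)
w*(5 + 2) = -7345018*(5 + 2)/5445 = -7345018/5445*7 = -51415126/5445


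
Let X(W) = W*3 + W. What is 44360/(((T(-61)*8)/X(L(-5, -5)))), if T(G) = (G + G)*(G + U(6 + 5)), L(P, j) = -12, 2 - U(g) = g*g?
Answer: -2218/183 ≈ -12.120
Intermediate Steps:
U(g) = 2 - g**2 (U(g) = 2 - g*g = 2 - g**2)
X(W) = 4*W (X(W) = 3*W + W = 4*W)
T(G) = 2*G*(-119 + G) (T(G) = (G + G)*(G + (2 - (6 + 5)**2)) = (2*G)*(G + (2 - 1*11**2)) = (2*G)*(G + (2 - 1*121)) = (2*G)*(G + (2 - 121)) = (2*G)*(G - 119) = (2*G)*(-119 + G) = 2*G*(-119 + G))
44360/(((T(-61)*8)/X(L(-5, -5)))) = 44360/((((2*(-61)*(-119 - 61))*8)/((4*(-12))))) = 44360/((((2*(-61)*(-180))*8)/(-48))) = 44360/(((21960*8)*(-1/48))) = 44360/((175680*(-1/48))) = 44360/(-3660) = 44360*(-1/3660) = -2218/183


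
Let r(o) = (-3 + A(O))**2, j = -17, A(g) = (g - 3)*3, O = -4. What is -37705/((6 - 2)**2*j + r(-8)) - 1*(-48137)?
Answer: 14595943/304 ≈ 48013.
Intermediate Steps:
A(g) = -9 + 3*g (A(g) = (-3 + g)*3 = -9 + 3*g)
r(o) = 576 (r(o) = (-3 + (-9 + 3*(-4)))**2 = (-3 + (-9 - 12))**2 = (-3 - 21)**2 = (-24)**2 = 576)
-37705/((6 - 2)**2*j + r(-8)) - 1*(-48137) = -37705/((6 - 2)**2*(-17) + 576) - 1*(-48137) = -37705/(4**2*(-17) + 576) + 48137 = -37705/(16*(-17) + 576) + 48137 = -37705/(-272 + 576) + 48137 = -37705/304 + 48137 = 14595943/304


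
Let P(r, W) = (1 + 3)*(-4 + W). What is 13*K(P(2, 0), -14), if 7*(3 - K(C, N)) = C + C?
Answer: 689/7 ≈ 98.429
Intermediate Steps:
P(r, W) = -16 + 4*W (P(r, W) = 4*(-4 + W) = -16 + 4*W)
K(C, N) = 3 - 2*C/7 (K(C, N) = 3 - (C + C)/7 = 3 - 2*C/7)
13*K(P(2, 0), -14) = 13*(3 - 2*(-16 + 4*0)/7) = 13*(3 - 2*(-16 + 0)/7) = 13*(3 - 2/7*(-16)) = 13*(3 + 32/7) = 13*(53/7) = 689/7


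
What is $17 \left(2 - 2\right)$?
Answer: $0$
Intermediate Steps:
$17 \left(2 - 2\right) = 17 \cdot 0 = 0$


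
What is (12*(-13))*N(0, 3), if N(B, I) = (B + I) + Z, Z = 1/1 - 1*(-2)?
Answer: -936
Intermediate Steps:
Z = 3 (Z = 1 + 2 = 3)
N(B, I) = 3 + B + I (N(B, I) = (B + I) + 3 = 3 + B + I)
(12*(-13))*N(0, 3) = (12*(-13))*(3 + 0 + 3) = -156*6 = -936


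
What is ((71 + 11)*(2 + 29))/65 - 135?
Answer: -6233/65 ≈ -95.892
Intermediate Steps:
((71 + 11)*(2 + 29))/65 - 135 = (82*31)/65 - 135 = (1/65)*2542 - 135 = 2542/65 - 135 = -6233/65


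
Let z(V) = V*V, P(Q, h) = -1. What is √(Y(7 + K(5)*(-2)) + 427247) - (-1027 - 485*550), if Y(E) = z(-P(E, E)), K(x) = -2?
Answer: 267777 + 12*√2967 ≈ 2.6843e+5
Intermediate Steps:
z(V) = V²
Y(E) = 1 (Y(E) = (-1*(-1))² = 1² = 1)
√(Y(7 + K(5)*(-2)) + 427247) - (-1027 - 485*550) = √(1 + 427247) - (-1027 - 485*550) = √427248 - (-1027 - 266750) = 12*√2967 - 1*(-267777) = 12*√2967 + 267777 = 267777 + 12*√2967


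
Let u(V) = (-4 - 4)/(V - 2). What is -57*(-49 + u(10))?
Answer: 2850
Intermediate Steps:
u(V) = -8/(-2 + V)
-57*(-49 + u(10)) = -57*(-49 - 8/(-2 + 10)) = -57*(-49 - 8/8) = -57*(-49 - 8*1/8) = -57*(-49 - 1) = -57*(-50) = 2850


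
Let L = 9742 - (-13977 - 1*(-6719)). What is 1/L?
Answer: 1/17000 ≈ 5.8823e-5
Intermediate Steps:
L = 17000 (L = 9742 - (-13977 + 6719) = 9742 - 1*(-7258) = 9742 + 7258 = 17000)
1/L = 1/17000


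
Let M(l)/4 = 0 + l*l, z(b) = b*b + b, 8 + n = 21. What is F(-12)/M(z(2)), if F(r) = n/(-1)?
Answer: -13/144 ≈ -0.090278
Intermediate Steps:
n = 13 (n = -8 + 21 = 13)
z(b) = b + b² (z(b) = b² + b = b + b²)
F(r) = -13 (F(r) = 13/(-1) = 13*(-1) = -13)
M(l) = 4*l² (M(l) = 4*(0 + l*l) = 4*(0 + l²) = 4*l²)
F(-12)/M(z(2)) = -13*1/(16*(1 + 2)²) = -13/(4*(2*3)²) = -13/(4*6²) = -13/(4*36) = -13/144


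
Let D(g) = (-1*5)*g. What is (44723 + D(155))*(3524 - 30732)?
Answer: -1195737184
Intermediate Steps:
D(g) = -5*g
(44723 + D(155))*(3524 - 30732) = (44723 - 5*155)*(3524 - 30732) = (44723 - 775)*(-27208) = 43948*(-27208) = -1195737184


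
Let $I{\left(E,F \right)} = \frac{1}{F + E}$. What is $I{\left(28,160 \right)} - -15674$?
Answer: $\frac{2946713}{188} \approx 15674.0$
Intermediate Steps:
$I{\left(E,F \right)} = \frac{1}{E + F}$
$I{\left(28,160 \right)} - -15674 = \frac{1}{28 + 160} - -15674 = \frac{1}{188} + 15674 = \frac{2946713}{188}$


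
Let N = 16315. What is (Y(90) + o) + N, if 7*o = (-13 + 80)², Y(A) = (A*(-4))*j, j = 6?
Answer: 103574/7 ≈ 14796.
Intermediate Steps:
Y(A) = -24*A (Y(A) = (A*(-4))*6 = -4*A*6 = -24*A)
o = 4489/7 (o = (-13 + 80)²/7 = (⅐)*67² = (⅐)*4489 = 4489/7 ≈ 641.29)
(Y(90) + o) + N = (-24*90 + 4489/7) + 16315 = (-2160 + 4489/7) + 16315 = -10631/7 + 16315 = 103574/7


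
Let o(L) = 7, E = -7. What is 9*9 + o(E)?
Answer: 88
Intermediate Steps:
9*9 + o(E) = 9*9 + 7 = 81 + 7 = 88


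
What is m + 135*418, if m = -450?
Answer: 55980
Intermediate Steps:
m + 135*418 = -450 + 135*418 = -450 + 56430 = 55980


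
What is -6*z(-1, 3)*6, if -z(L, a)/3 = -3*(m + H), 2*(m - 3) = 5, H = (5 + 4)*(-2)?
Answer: 4050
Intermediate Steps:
H = -18 (H = 9*(-2) = -18)
m = 11/2 (m = 3 + (1/2)*5 = 3 + 5/2 = 11/2 ≈ 5.5000)
z(L, a) = -225/2 (z(L, a) = -(-9)*(11/2 - 18) = -(-9)*(-25)/2 = -3*75/2 = -225/2)
-6*z(-1, 3)*6 = -6*(-225/2)*6 = 675*6 = 4050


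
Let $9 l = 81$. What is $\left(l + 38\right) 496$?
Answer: $23312$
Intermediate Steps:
$l = 9$ ($l = \frac{1}{9} \cdot 81 = 9$)
$\left(l + 38\right) 496 = \left(9 + 38\right) 496 = 47 \cdot 496 = 23312$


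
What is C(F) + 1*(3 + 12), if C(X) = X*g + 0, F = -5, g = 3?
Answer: 0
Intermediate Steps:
C(X) = 3*X (C(X) = X*3 + 0 = 3*X + 0 = 3*X)
C(F) + 1*(3 + 12) = 3*(-5) + 1*(3 + 12) = -15 + 1*15 = -15 + 15 = 0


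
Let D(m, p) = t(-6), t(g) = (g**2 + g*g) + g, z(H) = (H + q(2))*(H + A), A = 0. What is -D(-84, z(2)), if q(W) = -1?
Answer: -66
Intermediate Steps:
z(H) = H*(-1 + H) (z(H) = (H - 1)*(H + 0) = (-1 + H)*H = H*(-1 + H))
t(g) = g + 2*g**2 (t(g) = (g**2 + g**2) + g = 2*g**2 + g = g + 2*g**2)
D(m, p) = 66 (D(m, p) = -6*(1 + 2*(-6)) = -6*(1 - 12) = -6*(-11) = 66)
-D(-84, z(2)) = -1*66 = -66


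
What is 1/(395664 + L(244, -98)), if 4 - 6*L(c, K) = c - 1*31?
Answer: 6/2373775 ≈ 2.5276e-6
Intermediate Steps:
L(c, K) = 35/6 - c/6 (L(c, K) = ⅔ - (c - 1*31)/6 = ⅔ - (c - 31)/6 = ⅔ - (-31 + c)/6 = ⅔ + (31/6 - c/6) = 35/6 - c/6)
1/(395664 + L(244, -98)) = 1/(395664 + (35/6 - ⅙*244)) = 1/(395664 + (35/6 - 122/3)) = 1/(395664 - 209/6) = 1/(2373775/6) = 6/2373775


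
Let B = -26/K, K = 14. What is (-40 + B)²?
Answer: 85849/49 ≈ 1752.0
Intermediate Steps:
B = -13/7 (B = -26/14 = -26*1/14 = -13/7 ≈ -1.8571)
(-40 + B)² = (-40 - 13/7)² = (-293/7)² = 85849/49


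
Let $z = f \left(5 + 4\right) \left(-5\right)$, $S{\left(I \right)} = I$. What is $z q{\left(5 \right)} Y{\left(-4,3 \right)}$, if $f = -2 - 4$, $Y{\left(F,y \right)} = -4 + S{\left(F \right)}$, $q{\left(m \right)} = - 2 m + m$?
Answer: $10800$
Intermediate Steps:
$q{\left(m \right)} = - m$
$Y{\left(F,y \right)} = -4 + F$
$f = -6$
$z = 270$ ($z = - 6 \left(5 + 4\right) \left(-5\right) = \left(-6\right) 9 \left(-5\right) = \left(-54\right) \left(-5\right) = 270$)
$z q{\left(5 \right)} Y{\left(-4,3 \right)} = 270 \left(-1\right) 5 \left(-4 - 4\right) = 270 \left(\left(-5\right) \left(-8\right)\right) = 270 \cdot 40 = 10800$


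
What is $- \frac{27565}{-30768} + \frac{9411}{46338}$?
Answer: $\frac{261144103}{237621264} \approx 1.099$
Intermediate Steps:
$- \frac{27565}{-30768} + \frac{9411}{46338} = \left(-27565\right) \left(- \frac{1}{30768}\right) + 9411 \cdot \frac{1}{46338} = \frac{27565}{30768} + \frac{3137}{15446} = \frac{261144103}{237621264}$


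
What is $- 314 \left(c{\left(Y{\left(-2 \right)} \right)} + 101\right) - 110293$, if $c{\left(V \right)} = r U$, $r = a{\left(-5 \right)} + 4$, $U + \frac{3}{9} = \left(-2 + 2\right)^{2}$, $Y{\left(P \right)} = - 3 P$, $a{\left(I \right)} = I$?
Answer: $- \frac{426335}{3} \approx -1.4211 \cdot 10^{5}$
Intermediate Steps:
$U = - \frac{1}{3}$ ($U = - \frac{1}{3} + \left(-2 + 2\right)^{2} = - \frac{1}{3} + 0^{2} = - \frac{1}{3} + 0 = - \frac{1}{3} \approx -0.33333$)
$r = -1$ ($r = -5 + 4 = -1$)
$c{\left(V \right)} = \frac{1}{3}$ ($c{\left(V \right)} = \left(-1\right) \left(- \frac{1}{3}\right) = \frac{1}{3}$)
$- 314 \left(c{\left(Y{\left(-2 \right)} \right)} + 101\right) - 110293 = - 314 \left(\frac{1}{3} + 101\right) - 110293 = \left(-314\right) \frac{304}{3} - 110293 = - \frac{95456}{3} - 110293 = - \frac{426335}{3}$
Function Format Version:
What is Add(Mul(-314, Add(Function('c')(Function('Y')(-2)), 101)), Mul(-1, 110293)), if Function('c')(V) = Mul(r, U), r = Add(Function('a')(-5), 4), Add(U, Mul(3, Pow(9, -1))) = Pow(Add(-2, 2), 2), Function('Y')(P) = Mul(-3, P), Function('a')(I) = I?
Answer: Rational(-426335, 3) ≈ -1.4211e+5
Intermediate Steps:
U = Rational(-1, 3) (U = Add(Rational(-1, 3), Pow(Add(-2, 2), 2)) = Add(Rational(-1, 3), Pow(0, 2)) = Add(Rational(-1, 3), 0) = Rational(-1, 3) ≈ -0.33333)
r = -1 (r = Add(-5, 4) = -1)
Function('c')(V) = Rational(1, 3) (Function('c')(V) = Mul(-1, Rational(-1, 3)) = Rational(1, 3))
Add(Mul(-314, Add(Function('c')(Function('Y')(-2)), 101)), Mul(-1, 110293)) = Add(Mul(-314, Add(Rational(1, 3), 101)), Mul(-1, 110293)) = Add(Mul(-314, Rational(304, 3)), -110293) = Add(Rational(-95456, 3), -110293) = Rational(-426335, 3)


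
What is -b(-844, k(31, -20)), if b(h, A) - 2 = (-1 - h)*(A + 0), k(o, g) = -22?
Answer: 18544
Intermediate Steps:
b(h, A) = 2 + A*(-1 - h) (b(h, A) = 2 + (-1 - h)*(A + 0) = 2 + (-1 - h)*A = 2 + A*(-1 - h))
-b(-844, k(31, -20)) = -(2 - 1*(-22) - 1*(-22)*(-844)) = -(2 + 22 - 18568) = -1*(-18544) = 18544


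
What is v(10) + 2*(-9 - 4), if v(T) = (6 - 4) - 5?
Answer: -29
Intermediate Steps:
v(T) = -3 (v(T) = 2 - 5 = -3)
v(10) + 2*(-9 - 4) = -3 + 2*(-9 - 4) = -3 + 2*(-13) = -3 - 26 = -29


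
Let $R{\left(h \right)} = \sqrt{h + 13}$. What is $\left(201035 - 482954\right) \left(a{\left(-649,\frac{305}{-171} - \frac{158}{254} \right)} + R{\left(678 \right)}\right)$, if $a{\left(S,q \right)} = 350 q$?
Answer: $\frac{1718333894200}{7239} - 281919 \sqrt{691} \approx 2.2996 \cdot 10^{8}$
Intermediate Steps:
$R{\left(h \right)} = \sqrt{13 + h}$
$\left(201035 - 482954\right) \left(a{\left(-649,\frac{305}{-171} - \frac{158}{254} \right)} + R{\left(678 \right)}\right) = \left(201035 - 482954\right) \left(350 \left(\frac{305}{-171} - \frac{158}{254}\right) + \sqrt{13 + 678}\right) = - 281919 \left(350 \left(305 \left(- \frac{1}{171}\right) - \frac{79}{127}\right) + \sqrt{691}\right) = - 281919 \left(350 \left(- \frac{305}{171} - \frac{79}{127}\right) + \sqrt{691}\right) = - 281919 \left(350 \left(- \frac{52244}{21717}\right) + \sqrt{691}\right) = - 281919 \left(- \frac{18285400}{21717} + \sqrt{691}\right) = \frac{1718333894200}{7239} - 281919 \sqrt{691}$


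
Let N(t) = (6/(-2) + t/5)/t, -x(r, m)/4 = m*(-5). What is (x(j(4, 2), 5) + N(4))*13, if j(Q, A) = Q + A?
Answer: 25857/20 ≈ 1292.8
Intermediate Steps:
j(Q, A) = A + Q
x(r, m) = 20*m (x(r, m) = -4*m*(-5) = -(-20)*m = 20*m)
N(t) = (-3 + t/5)/t (N(t) = (6*(-½) + t*(⅕))/t = (-3 + t/5)/t)
(x(j(4, 2), 5) + N(4))*13 = (20*5 + (⅕)*(-15 + 4)/4)*13 = (100 + (⅕)*(¼)*(-11))*13 = (100 - 11/20)*13 = (1989/20)*13 = 25857/20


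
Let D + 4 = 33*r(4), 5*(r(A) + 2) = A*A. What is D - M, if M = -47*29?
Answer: 6993/5 ≈ 1398.6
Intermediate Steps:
r(A) = -2 + A**2/5 (r(A) = -2 + (A*A)/5 = -2 + A**2/5)
M = -1363
D = 178/5 (D = -4 + 33*(-2 + (1/5)*4**2) = -4 + 33*(-2 + (1/5)*16) = -4 + 33*(-2 + 16/5) = -4 + 33*(6/5) = -4 + 198/5 = 178/5 ≈ 35.600)
D - M = 178/5 - 1*(-1363) = 178/5 + 1363 = 6993/5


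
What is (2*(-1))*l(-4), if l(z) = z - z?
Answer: 0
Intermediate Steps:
l(z) = 0
(2*(-1))*l(-4) = (2*(-1))*0 = -2*0 = 0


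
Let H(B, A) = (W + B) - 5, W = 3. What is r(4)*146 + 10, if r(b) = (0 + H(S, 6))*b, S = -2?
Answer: -2326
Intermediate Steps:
H(B, A) = -2 + B (H(B, A) = (3 + B) - 5 = -2 + B)
r(b) = -4*b (r(b) = (0 + (-2 - 2))*b = (0 - 4)*b = -4*b)
r(4)*146 + 10 = -4*4*146 + 10 = -16*146 + 10 = -2336 + 10 = -2326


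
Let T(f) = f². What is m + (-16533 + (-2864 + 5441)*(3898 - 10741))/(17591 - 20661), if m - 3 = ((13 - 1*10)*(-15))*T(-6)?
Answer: 6343377/1535 ≈ 4132.5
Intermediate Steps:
m = -1617 (m = 3 + ((13 - 1*10)*(-15))*(-6)² = 3 + ((13 - 10)*(-15))*36 = 3 + (3*(-15))*36 = 3 - 45*36 = 3 - 1620 = -1617)
m + (-16533 + (-2864 + 5441)*(3898 - 10741))/(17591 - 20661) = -1617 + (-16533 + (-2864 + 5441)*(3898 - 10741))/(17591 - 20661) = -1617 + (-16533 + 2577*(-6843))/(-3070) = -1617 + (-16533 - 17634411)*(-1/3070) = -1617 - 17650944*(-1/3070) = -1617 + 8825472/1535 = 6343377/1535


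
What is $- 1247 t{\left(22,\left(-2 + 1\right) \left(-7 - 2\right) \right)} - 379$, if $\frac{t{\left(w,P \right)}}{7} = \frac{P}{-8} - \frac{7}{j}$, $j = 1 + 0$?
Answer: $\frac{564353}{8} \approx 70544.0$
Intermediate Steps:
$j = 1$
$t{\left(w,P \right)} = -49 - \frac{7 P}{8}$ ($t{\left(w,P \right)} = 7 \left(\frac{P}{-8} - \frac{7}{1}\right) = 7 \left(P \left(- \frac{1}{8}\right) - 7\right) = 7 \left(- \frac{P}{8} - 7\right) = 7 \left(-7 - \frac{P}{8}\right) = -49 - \frac{7 P}{8}$)
$- 1247 t{\left(22,\left(-2 + 1\right) \left(-7 - 2\right) \right)} - 379 = - 1247 \left(-49 - \frac{7 \left(-2 + 1\right) \left(-7 - 2\right)}{8}\right) - 379 = - 1247 \left(-49 - \frac{7 \left(\left(-1\right) \left(-9\right)\right)}{8}\right) - 379 = - 1247 \left(-49 - \frac{63}{8}\right) - 379 = \left(-1247\right) \left(- \frac{455}{8}\right) - 379 = \frac{567385}{8} - 379 = \frac{564353}{8}$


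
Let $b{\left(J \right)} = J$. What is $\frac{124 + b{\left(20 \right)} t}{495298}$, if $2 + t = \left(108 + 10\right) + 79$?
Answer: $\frac{2012}{247649} \approx 0.0081244$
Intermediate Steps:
$t = 195$ ($t = -2 + \left(\left(108 + 10\right) + 79\right) = -2 + \left(118 + 79\right) = -2 + 197 = 195$)
$\frac{124 + b{\left(20 \right)} t}{495298} = \frac{124 + 20 \cdot 195}{495298} = \left(124 + 3900\right) \frac{1}{495298} = 4024 \cdot \frac{1}{495298} = \frac{2012}{247649}$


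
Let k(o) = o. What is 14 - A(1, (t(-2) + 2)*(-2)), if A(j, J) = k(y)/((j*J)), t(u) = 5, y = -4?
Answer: 96/7 ≈ 13.714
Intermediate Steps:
A(j, J) = -4/(J*j) (A(j, J) = -4*1/(J*j) = -4/(J*j))
14 - A(1, (t(-2) + 2)*(-2)) = 14 - (-4)/(((5 + 2)*(-2))*1) = 14 - (-4)/(7*(-2)) = 14 - (-4)/(-14) = 14 - (-4)*(-1)/14 = 14 - 1*2/7 = 14 - 2/7 = 96/7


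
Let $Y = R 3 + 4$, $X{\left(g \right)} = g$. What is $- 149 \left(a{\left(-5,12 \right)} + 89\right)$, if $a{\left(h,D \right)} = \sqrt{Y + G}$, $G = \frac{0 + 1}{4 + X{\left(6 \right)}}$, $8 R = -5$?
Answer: $-13261 - \frac{149 \sqrt{890}}{20} \approx -13483.0$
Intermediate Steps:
$R = - \frac{5}{8}$ ($R = \frac{1}{8} \left(-5\right) = - \frac{5}{8} \approx -0.625$)
$Y = \frac{17}{8}$ ($Y = \left(- \frac{5}{8}\right) 3 + 4 = - \frac{15}{8} + 4 = \frac{17}{8} \approx 2.125$)
$G = \frac{1}{10}$ ($G = \frac{0 + 1}{4 + 6} = 1 \cdot \frac{1}{10} = \frac{1}{10} \approx 0.1$)
$a{\left(h,D \right)} = \frac{\sqrt{890}}{20}$ ($a{\left(h,D \right)} = \sqrt{\frac{17}{8} + \frac{1}{10}} = \sqrt{\frac{89}{40}} = \frac{\sqrt{890}}{20}$)
$- 149 \left(a{\left(-5,12 \right)} + 89\right) = - 149 \left(\frac{\sqrt{890}}{20} + 89\right) = - 149 \left(89 + \frac{\sqrt{890}}{20}\right) = -13261 - \frac{149 \sqrt{890}}{20}$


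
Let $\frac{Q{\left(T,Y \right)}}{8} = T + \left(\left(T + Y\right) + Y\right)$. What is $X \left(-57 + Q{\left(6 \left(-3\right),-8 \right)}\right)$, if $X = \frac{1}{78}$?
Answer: $- \frac{473}{78} \approx -6.0641$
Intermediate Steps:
$X = \frac{1}{78} \approx 0.012821$
$Q{\left(T,Y \right)} = 16 T + 16 Y$ ($Q{\left(T,Y \right)} = 8 \left(T + \left(\left(T + Y\right) + Y\right)\right) = 8 \left(T + \left(T + 2 Y\right)\right) = 8 \left(2 T + 2 Y\right) = 16 T + 16 Y$)
$X \left(-57 + Q{\left(6 \left(-3\right),-8 \right)}\right) = \frac{-57 + \left(16 \cdot 6 \left(-3\right) + 16 \left(-8\right)\right)}{78} = \frac{-57 + \left(16 \left(-18\right) - 128\right)}{78} = \frac{-57 - 416}{78} = \frac{1}{78} \left(-473\right) = - \frac{473}{78}$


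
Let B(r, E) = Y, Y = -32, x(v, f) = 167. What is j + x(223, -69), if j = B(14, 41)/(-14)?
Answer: 1185/7 ≈ 169.29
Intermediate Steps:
B(r, E) = -32
j = 16/7 (j = -32/(-14) = -32*(-1/14) = 16/7 ≈ 2.2857)
j + x(223, -69) = 16/7 + 167 = 1185/7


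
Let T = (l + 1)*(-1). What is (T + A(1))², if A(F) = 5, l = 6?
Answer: 4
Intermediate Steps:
T = -7 (T = (6 + 1)*(-1) = 7*(-1) = -7)
(T + A(1))² = (-7 + 5)² = (-2)² = 4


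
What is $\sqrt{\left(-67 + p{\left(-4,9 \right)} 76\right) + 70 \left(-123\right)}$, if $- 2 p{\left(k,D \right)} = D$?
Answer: $i \sqrt{9019} \approx 94.968 i$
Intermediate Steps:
$p{\left(k,D \right)} = - \frac{D}{2}$
$\sqrt{\left(-67 + p{\left(-4,9 \right)} 76\right) + 70 \left(-123\right)} = \sqrt{\left(-67 + \left(- \frac{1}{2}\right) 9 \cdot 76\right) + 70 \left(-123\right)} = \sqrt{\left(-67 - 342\right) - 8610} = \sqrt{-409 - 8610} = \sqrt{-9019} = i \sqrt{9019}$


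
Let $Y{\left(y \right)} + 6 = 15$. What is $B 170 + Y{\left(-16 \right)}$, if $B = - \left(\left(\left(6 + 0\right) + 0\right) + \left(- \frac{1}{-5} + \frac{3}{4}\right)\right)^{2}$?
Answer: $- \frac{328097}{40} \approx -8202.4$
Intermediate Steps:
$Y{\left(y \right)} = 9$ ($Y{\left(y \right)} = -6 + 15 = 9$)
$B = - \frac{19321}{400}$ ($B = - \left(\left(6 + 0\right) + \left(\left(-1\right) \left(- \frac{1}{5}\right) + 3 \cdot \frac{1}{4}\right)\right)^{2} = - \left(6 + \left(\frac{1}{5} + \frac{3}{4}\right)\right)^{2} = - \left(6 + \frac{19}{20}\right)^{2} = - \left(\frac{139}{20}\right)^{2} = \left(-1\right) \frac{19321}{400} = - \frac{19321}{400} \approx -48.302$)
$B 170 + Y{\left(-16 \right)} = \left(- \frac{19321}{400}\right) 170 + 9 = - \frac{328457}{40} + 9 = - \frac{328097}{40}$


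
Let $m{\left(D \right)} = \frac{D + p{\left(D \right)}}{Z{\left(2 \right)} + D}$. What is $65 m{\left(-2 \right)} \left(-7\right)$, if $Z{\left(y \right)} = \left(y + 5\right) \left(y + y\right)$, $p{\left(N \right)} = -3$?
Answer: $\frac{175}{2} \approx 87.5$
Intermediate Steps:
$Z{\left(y \right)} = 2 y \left(5 + y\right)$ ($Z{\left(y \right)} = \left(5 + y\right) 2 y = 2 y \left(5 + y\right)$)
$m{\left(D \right)} = \frac{-3 + D}{28 + D}$ ($m{\left(D \right)} = \frac{D - 3}{2 \cdot 2 \left(5 + 2\right) + D} = \frac{-3 + D}{2 \cdot 2 \cdot 7 + D} = \frac{-3 + D}{28 + D}$)
$65 m{\left(-2 \right)} \left(-7\right) = 65 \frac{-3 - 2}{28 - 2} \left(-7\right) = 65 \cdot \frac{1}{26} \left(-5\right) \left(-7\right) = 65 \left(- \frac{5}{26}\right) \left(-7\right) = \left(- \frac{25}{2}\right) \left(-7\right) = \frac{175}{2}$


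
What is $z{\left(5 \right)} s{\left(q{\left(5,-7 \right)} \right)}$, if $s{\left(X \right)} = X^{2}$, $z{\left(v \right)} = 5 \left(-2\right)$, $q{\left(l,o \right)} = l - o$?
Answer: $-1440$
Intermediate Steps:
$z{\left(v \right)} = -10$
$z{\left(5 \right)} s{\left(q{\left(5,-7 \right)} \right)} = - 10 \left(5 - -7\right)^{2} = - 10 \left(5 + 7\right)^{2} = - 10 \cdot 12^{2} = \left(-10\right) 144 = -1440$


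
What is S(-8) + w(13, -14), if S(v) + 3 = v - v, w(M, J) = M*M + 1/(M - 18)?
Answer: 829/5 ≈ 165.80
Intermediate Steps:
w(M, J) = M² + 1/(-18 + M)
S(v) = -3 (S(v) = -3 + (v - v) = -3 + 0 = -3)
S(-8) + w(13, -14) = -3 + (1 + 13³ - 18*13²)/(-18 + 13) = -3 + (1 + 2197 - 18*169)/(-5) = -3 - (1 + 2197 - 3042)/5 = -3 - ⅕*(-844) = -3 + 844/5 = 829/5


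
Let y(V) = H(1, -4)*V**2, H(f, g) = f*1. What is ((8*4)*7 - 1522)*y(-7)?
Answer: -63602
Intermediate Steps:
H(f, g) = f
y(V) = V**2 (y(V) = 1*V**2 = V**2)
((8*4)*7 - 1522)*y(-7) = ((8*4)*7 - 1522)*(-7)**2 = (32*7 - 1522)*49 = (224 - 1522)*49 = -1298*49 = -63602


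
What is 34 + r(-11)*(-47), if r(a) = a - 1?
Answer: 598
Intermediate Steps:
r(a) = -1 + a
34 + r(-11)*(-47) = 34 + (-1 - 11)*(-47) = 34 - 12*(-47) = 34 + 564 = 598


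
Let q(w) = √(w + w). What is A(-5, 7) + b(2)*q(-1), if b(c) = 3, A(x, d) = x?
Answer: -5 + 3*I*√2 ≈ -5.0 + 4.2426*I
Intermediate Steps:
q(w) = √2*√w (q(w) = √(2*w) = √2*√w)
A(-5, 7) + b(2)*q(-1) = -5 + 3*(√2*√(-1)) = -5 + 3*(√2*I) = -5 + 3*(I*√2) = -5 + 3*I*√2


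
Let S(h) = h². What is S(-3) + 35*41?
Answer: 1444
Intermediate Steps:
S(-3) + 35*41 = (-3)² + 35*41 = 9 + 1435 = 1444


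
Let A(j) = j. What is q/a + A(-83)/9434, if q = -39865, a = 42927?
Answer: -379649351/404973318 ≈ -0.93747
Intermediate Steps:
q/a + A(-83)/9434 = -39865/42927 - 83/9434 = -379649351/404973318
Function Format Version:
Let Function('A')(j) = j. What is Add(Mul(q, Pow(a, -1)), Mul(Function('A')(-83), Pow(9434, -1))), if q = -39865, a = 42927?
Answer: Rational(-379649351, 404973318) ≈ -0.93747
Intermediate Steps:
Add(Mul(q, Pow(a, -1)), Mul(Function('A')(-83), Pow(9434, -1))) = Add(Mul(-39865, Pow(42927, -1)), Mul(-83, Pow(9434, -1))) = Add(Mul(-39865, Rational(1, 42927)), Mul(-83, Rational(1, 9434))) = Add(Rational(-39865, 42927), Rational(-83, 9434)) = Rational(-379649351, 404973318)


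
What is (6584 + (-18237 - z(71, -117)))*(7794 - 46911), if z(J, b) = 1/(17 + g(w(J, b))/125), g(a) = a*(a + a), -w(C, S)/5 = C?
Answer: 1544809294184/3389 ≈ 4.5583e+8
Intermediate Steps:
w(C, S) = -5*C
g(a) = 2*a**2 (g(a) = a*(2*a) = 2*a**2)
z(J, b) = 1/(17 + 2*J**2/5) (z(J, b) = 1/(17 + (2*(-5*J)**2)/125) = 1/(17 + (2*(25*J**2))*(1/125)) = 1/(17 + (50*J**2)*(1/125)) = 1/(17 + 2*J**2/5))
(6584 + (-18237 - z(71, -117)))*(7794 - 46911) = (6584 + (-18237 - 5/(85 + 2*71**2)))*(7794 - 46911) = (6584 + (-18237 - 5/(85 + 2*5041)))*(-39117) = (6584 + (-18237 - 5/(85 + 10082)))*(-39117) = (6584 + (-18237 - 5/10167))*(-39117) = (6584 - 185415584/10167)*(-39117) = -118476056/10167*(-39117) = 1544809294184/3389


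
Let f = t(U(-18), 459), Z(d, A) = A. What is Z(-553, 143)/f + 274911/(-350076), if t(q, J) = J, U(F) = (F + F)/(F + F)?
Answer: -25374427/53561628 ≈ -0.47374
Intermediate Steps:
U(F) = 1 (U(F) = (2*F)/((2*F)) = (2*F)*(1/(2*F)) = 1)
f = 459
Z(-553, 143)/f + 274911/(-350076) = 143/459 + 274911/(-350076) = 143*(1/459) + 274911*(-1/350076) = 143/459 - 91637/116692 = -25374427/53561628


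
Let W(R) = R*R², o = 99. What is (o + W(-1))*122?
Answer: 11956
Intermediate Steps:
W(R) = R³
(o + W(-1))*122 = (99 + (-1)³)*122 = (99 - 1)*122 = 98*122 = 11956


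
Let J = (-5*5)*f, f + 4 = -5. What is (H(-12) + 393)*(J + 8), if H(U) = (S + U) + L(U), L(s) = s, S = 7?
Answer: 87608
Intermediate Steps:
f = -9 (f = -4 - 5 = -9)
H(U) = 7 + 2*U (H(U) = (7 + U) + U = 7 + 2*U)
J = 225 (J = -5*5*(-9) = -25*(-9) = 225)
(H(-12) + 393)*(J + 8) = ((7 + 2*(-12)) + 393)*(225 + 8) = ((7 - 24) + 393)*233 = (-17 + 393)*233 = 376*233 = 87608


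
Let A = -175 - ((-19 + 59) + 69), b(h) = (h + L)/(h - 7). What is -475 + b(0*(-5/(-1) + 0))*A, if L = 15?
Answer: 935/7 ≈ 133.57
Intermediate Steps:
b(h) = (15 + h)/(-7 + h) (b(h) = (h + 15)/(h - 7) = (15 + h)/(-7 + h))
A = -284 (A = -175 - (40 + 69) = -175 - 1*109 = -175 - 109 = -284)
-475 + b(0*(-5/(-1) + 0))*A = -475 + ((15 + 0*(-5/(-1) + 0))/(-7 + 0*(-5/(-1) + 0)))*(-284) = -475 + ((15 + 0*(-5*(-1) + 0))/(-7 + 0*(-5*(-1) + 0)))*(-284) = -475 + ((15 + 0*(5 + 0))/(-7 + 0*(5 + 0)))*(-284) = -475 + ((15 + 0*5)/(-7 + 0*5))*(-284) = -475 + ((15 + 0)/(-7 + 0))*(-284) = -475 + (15/(-7))*(-284) = -475 - 1/7*15*(-284) = -475 - 15/7*(-284) = -475 + 4260/7 = 935/7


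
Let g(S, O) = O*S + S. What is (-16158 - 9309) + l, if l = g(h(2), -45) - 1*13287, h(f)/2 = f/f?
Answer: -38842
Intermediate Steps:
h(f) = 2 (h(f) = 2*(f/f) = 2*1 = 2)
g(S, O) = S + O*S
l = -13375 (l = 2*(1 - 45) - 1*13287 = 2*(-44) - 13287 = -88 - 13287 = -13375)
(-16158 - 9309) + l = (-16158 - 9309) - 13375 = -25467 - 13375 = -38842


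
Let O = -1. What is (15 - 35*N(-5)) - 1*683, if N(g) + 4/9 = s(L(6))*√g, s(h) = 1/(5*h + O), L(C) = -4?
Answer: -5872/9 + 5*I*√5/3 ≈ -652.44 + 3.7268*I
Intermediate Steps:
s(h) = 1/(-1 + 5*h) (s(h) = 1/(5*h - 1) = 1/(-1 + 5*h))
N(g) = -4/9 - √g/21 (N(g) = -4/9 + √g/(-1 + 5*(-4)) = -4/9 + √g/(-1 - 20) = -4/9 + √g/(-21) = -4/9 - √g/21)
(15 - 35*N(-5)) - 1*683 = (15 - 35*(-4/9 - I*√5/21)) - 1*683 = (15 - 35*(-4/9 - I*√5/21)) - 683 = (15 + (140/9 + 5*I*√5/3)) - 683 = (275/9 + 5*I*√5/3) - 683 = -5872/9 + 5*I*√5/3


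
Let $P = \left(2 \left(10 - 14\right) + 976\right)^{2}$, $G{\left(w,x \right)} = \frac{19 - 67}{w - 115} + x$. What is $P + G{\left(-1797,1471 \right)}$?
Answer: $\frac{224300311}{239} \approx 9.385 \cdot 10^{5}$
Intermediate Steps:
$G{\left(w,x \right)} = x - \frac{48}{-115 + w}$ ($G{\left(w,x \right)} = - \frac{48}{-115 + w} + x = x - \frac{48}{-115 + w}$)
$P = 937024$ ($P = \left(2 \left(-4\right) + 976\right)^{2} = \left(-8 + 976\right)^{2} = 968^{2} = 937024$)
$P + G{\left(-1797,1471 \right)} = 937024 + \frac{-48 - 169165 - 2643387}{-115 - 1797} = 937024 + \frac{-48 - 169165 - 2643387}{-1912} = 937024 - - \frac{351575}{239} = 937024 + \frac{351575}{239} = \frac{224300311}{239}$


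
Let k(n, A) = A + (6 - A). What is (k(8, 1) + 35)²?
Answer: 1681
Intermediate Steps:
k(n, A) = 6
(k(8, 1) + 35)² = (6 + 35)² = 41² = 1681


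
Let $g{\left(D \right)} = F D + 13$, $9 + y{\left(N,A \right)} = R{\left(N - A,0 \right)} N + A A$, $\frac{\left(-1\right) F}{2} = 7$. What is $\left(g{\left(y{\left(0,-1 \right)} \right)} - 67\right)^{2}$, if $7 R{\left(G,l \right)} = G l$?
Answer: $3364$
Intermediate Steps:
$F = -14$ ($F = \left(-2\right) 7 = -14$)
$R{\left(G,l \right)} = \frac{G l}{7}$
$y{\left(N,A \right)} = -9 + A^{2}$ ($y{\left(N,A \right)} = -9 + \left(\frac{1}{7} \left(N - A\right) 0 N + A A\right) = -9 + \left(0 N + A^{2}\right) = -9 + \left(0 + A^{2}\right) = -9 + A^{2}$)
$g{\left(D \right)} = 13 - 14 D$ ($g{\left(D \right)} = - 14 D + 13 = 13 - 14 D$)
$\left(g{\left(y{\left(0,-1 \right)} \right)} - 67\right)^{2} = \left(\left(13 - 14 \left(-9 + \left(-1\right)^{2}\right)\right) - 67\right)^{2} = \left(\left(13 - 14 \left(-9 + 1\right)\right) - 67\right)^{2} = \left(\left(13 - -112\right) - 67\right)^{2} = \left(\left(13 + 112\right) - 67\right)^{2} = \left(125 - 67\right)^{2} = 58^{2} = 3364$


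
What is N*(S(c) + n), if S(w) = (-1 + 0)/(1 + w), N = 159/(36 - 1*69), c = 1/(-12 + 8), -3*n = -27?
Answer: -1219/33 ≈ -36.939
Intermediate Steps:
n = 9 (n = -1/3*(-27) = 9)
c = -1/4 (c = 1/(-4) = -1/4 ≈ -0.25000)
N = -53/11 (N = 159/(36 - 69) = 159/(-33) = 159*(-1/33) = -53/11 ≈ -4.8182)
S(w) = -1/(1 + w)
N*(S(c) + n) = -53*(-1/(1 - 1/4) + 9)/11 = -53*(-1/3/4 + 9)/11 = -53*(-1*4/3 + 9)/11 = -53*(-4/3 + 9)/11 = -53/11*23/3 = -1219/33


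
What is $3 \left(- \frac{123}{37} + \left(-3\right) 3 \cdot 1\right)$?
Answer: $- \frac{1368}{37} \approx -36.973$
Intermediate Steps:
$3 \left(- \frac{123}{37} + \left(-3\right) 3 \cdot 1\right) = 3 \left(\left(-123\right) \frac{1}{37} - 9\right) = 3 \left(- \frac{123}{37} - 9\right) = 3 \left(- \frac{456}{37}\right) = - \frac{1368}{37}$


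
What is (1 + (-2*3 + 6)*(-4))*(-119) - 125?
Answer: -244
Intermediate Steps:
(1 + (-2*3 + 6)*(-4))*(-119) - 125 = (1 + (-6 + 6)*(-4))*(-119) - 125 = (1 + 0*(-4))*(-119) - 125 = (1 + 0)*(-119) - 125 = 1*(-119) - 125 = -119 - 125 = -244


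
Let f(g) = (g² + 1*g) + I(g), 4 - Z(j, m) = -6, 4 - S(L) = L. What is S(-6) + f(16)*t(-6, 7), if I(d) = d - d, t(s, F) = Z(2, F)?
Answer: 2730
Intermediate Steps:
S(L) = 4 - L
Z(j, m) = 10 (Z(j, m) = 4 - 1*(-6) = 4 + 6 = 10)
t(s, F) = 10
I(d) = 0
f(g) = g + g² (f(g) = (g² + 1*g) + 0 = (g² + g) + 0 = (g + g²) + 0 = g + g²)
S(-6) + f(16)*t(-6, 7) = (4 - 1*(-6)) + (16*(1 + 16))*10 = (4 + 6) + (16*17)*10 = 10 + 272*10 = 10 + 2720 = 2730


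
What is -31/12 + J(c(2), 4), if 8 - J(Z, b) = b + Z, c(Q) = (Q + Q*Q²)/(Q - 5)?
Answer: 19/4 ≈ 4.7500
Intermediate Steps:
c(Q) = (Q + Q³)/(-5 + Q)
J(Z, b) = 8 - Z - b (J(Z, b) = 8 - (b + Z) = 8 - (Z + b) = 8 + (-Z - b) = 8 - Z - b)
-31/12 + J(c(2), 4) = -31/12 + (8 - (2 + 2³)/(-5 + 2) - 1*4) = (1/12)*(-31) + (8 - (2 + 8)/(-3) - 4) = -31/12 + (8 - (-1)*10/3 - 4) = -31/12 + (8 - 1*(-10/3) - 4) = -31/12 + (8 + 10/3 - 4) = -31/12 + 22/3 = 19/4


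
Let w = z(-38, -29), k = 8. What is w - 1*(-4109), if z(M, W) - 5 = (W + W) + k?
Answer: 4064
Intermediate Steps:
z(M, W) = 13 + 2*W (z(M, W) = 5 + ((W + W) + 8) = 5 + (2*W + 8) = 5 + (8 + 2*W) = 13 + 2*W)
w = -45 (w = 13 + 2*(-29) = 13 - 58 = -45)
w - 1*(-4109) = -45 - 1*(-4109) = -45 + 4109 = 4064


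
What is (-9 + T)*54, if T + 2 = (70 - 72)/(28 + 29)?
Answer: -11322/19 ≈ -595.89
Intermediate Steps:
T = -116/57 (T = -2 + (70 - 72)/(28 + 29) = -2 - 2/57 = -116/57 ≈ -2.0351)
(-9 + T)*54 = (-9 - 116/57)*54 = -629/57*54 = -11322/19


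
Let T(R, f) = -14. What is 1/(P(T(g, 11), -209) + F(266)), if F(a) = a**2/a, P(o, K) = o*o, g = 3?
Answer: 1/462 ≈ 0.0021645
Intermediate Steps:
P(o, K) = o**2
F(a) = a
1/(P(T(g, 11), -209) + F(266)) = 1/((-14)**2 + 266) = 1/(196 + 266) = 1/462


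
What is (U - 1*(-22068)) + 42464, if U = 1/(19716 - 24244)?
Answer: 292200895/4528 ≈ 64532.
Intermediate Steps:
U = -1/4528 (U = 1/(-4528) = -1/4528 ≈ -0.00022085)
(U - 1*(-22068)) + 42464 = (-1/4528 - 1*(-22068)) + 42464 = (-1/4528 + 22068) + 42464 = 99923903/4528 + 42464 = 292200895/4528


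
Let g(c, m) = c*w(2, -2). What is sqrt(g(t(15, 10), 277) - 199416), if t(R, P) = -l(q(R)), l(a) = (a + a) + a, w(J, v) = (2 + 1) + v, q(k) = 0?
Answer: 2*I*sqrt(49854) ≈ 446.56*I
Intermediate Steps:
w(J, v) = 3 + v
l(a) = 3*a (l(a) = 2*a + a = 3*a)
t(R, P) = 0 (t(R, P) = -3*0 = -1*0 = 0)
g(c, m) = c (g(c, m) = c*(3 - 2) = c*1 = c)
sqrt(g(t(15, 10), 277) - 199416) = sqrt(0 - 199416) = sqrt(-199416) = 2*I*sqrt(49854)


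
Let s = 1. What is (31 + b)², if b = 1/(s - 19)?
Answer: 310249/324 ≈ 957.56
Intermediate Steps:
b = -1/18 (b = 1/(1 - 19) = 1/(-18) = -1/18 ≈ -0.055556)
(31 + b)² = (31 - 1/18)² = (557/18)² = 310249/324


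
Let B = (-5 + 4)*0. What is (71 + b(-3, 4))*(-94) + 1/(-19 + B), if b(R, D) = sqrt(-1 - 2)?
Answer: -126807/19 - 94*I*sqrt(3) ≈ -6674.1 - 162.81*I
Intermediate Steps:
b(R, D) = I*sqrt(3) (b(R, D) = sqrt(-3) = I*sqrt(3))
B = 0 (B = -1*0 = 0)
(71 + b(-3, 4))*(-94) + 1/(-19 + B) = (71 + I*sqrt(3))*(-94) + 1/(-19 + 0) = (-6674 - 94*I*sqrt(3)) + 1/(-19) = (-6674 - 94*I*sqrt(3)) - 1/19 = -126807/19 - 94*I*sqrt(3)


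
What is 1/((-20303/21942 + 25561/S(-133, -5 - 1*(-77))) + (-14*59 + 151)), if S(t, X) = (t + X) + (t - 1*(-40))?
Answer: -844767/711214256 ≈ -0.0011878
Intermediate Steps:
S(t, X) = 40 + X + 2*t (S(t, X) = (X + t) + (t + 40) = (X + t) + (40 + t) = 40 + X + 2*t)
1/((-20303/21942 + 25561/S(-133, -5 - 1*(-77))) + (-14*59 + 151)) = 1/((-20303/21942 + 25561/(40 + (-5 - 1*(-77)) + 2*(-133))) + (-14*59 + 151)) = 1/((-20303*1/21942 + 25561/(40 + (-5 + 77) - 266)) + (-826 + 151)) = 1/((-20303/21942 + 25561/(40 + 72 - 266)) - 675) = 1/((-20303/21942 + 25561/(-154)) - 675) = 1/((-20303/21942 + 25561*(-1/154)) - 675) = 1/((-20303/21942 - 25561/154) - 675) = 1/(-140996531/844767 - 675) = 1/(-711214256/844767) = -844767/711214256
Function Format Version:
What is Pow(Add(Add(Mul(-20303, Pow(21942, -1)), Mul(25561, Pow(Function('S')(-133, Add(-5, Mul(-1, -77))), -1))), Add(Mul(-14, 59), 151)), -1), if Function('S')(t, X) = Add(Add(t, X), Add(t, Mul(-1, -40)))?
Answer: Rational(-844767, 711214256) ≈ -0.0011878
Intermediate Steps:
Function('S')(t, X) = Add(40, X, Mul(2, t)) (Function('S')(t, X) = Add(Add(X, t), Add(t, 40)) = Add(Add(X, t), Add(40, t)) = Add(40, X, Mul(2, t)))
Pow(Add(Add(Mul(-20303, Pow(21942, -1)), Mul(25561, Pow(Function('S')(-133, Add(-5, Mul(-1, -77))), -1))), Add(Mul(-14, 59), 151)), -1) = Pow(Add(Add(Mul(-20303, Pow(21942, -1)), Mul(25561, Pow(Add(40, Add(-5, Mul(-1, -77)), Mul(2, -133)), -1))), Add(Mul(-14, 59), 151)), -1) = Pow(Add(Add(Mul(-20303, Rational(1, 21942)), Mul(25561, Pow(Add(40, Add(-5, 77), -266), -1))), Add(-826, 151)), -1) = Pow(Add(Add(Rational(-20303, 21942), Mul(25561, Pow(Add(40, 72, -266), -1))), -675), -1) = Pow(Add(Add(Rational(-20303, 21942), Mul(25561, Pow(-154, -1))), -675), -1) = Pow(Add(Add(Rational(-20303, 21942), Mul(25561, Rational(-1, 154))), -675), -1) = Pow(Add(Add(Rational(-20303, 21942), Rational(-25561, 154)), -675), -1) = Pow(Add(Rational(-140996531, 844767), -675), -1) = Pow(Rational(-711214256, 844767), -1) = Rational(-844767, 711214256)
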